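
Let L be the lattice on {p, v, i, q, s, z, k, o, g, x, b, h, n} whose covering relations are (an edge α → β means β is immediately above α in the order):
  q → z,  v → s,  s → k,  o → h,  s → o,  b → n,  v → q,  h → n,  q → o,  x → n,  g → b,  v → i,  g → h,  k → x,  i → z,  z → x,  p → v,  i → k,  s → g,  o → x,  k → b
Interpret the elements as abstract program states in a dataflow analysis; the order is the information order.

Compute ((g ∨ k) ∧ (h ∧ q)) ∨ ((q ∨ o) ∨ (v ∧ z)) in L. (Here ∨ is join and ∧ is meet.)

o

g ∨ k = b
h ∧ q = q
b ∧ q = v
q ∨ o = o
v ∧ z = v
o ∨ v = o
v ∨ o = o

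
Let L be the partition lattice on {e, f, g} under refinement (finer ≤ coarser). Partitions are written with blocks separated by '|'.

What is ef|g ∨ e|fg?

Common upper bounds of {ef|g, e|fg}: efg.
The least among these is efg.

efg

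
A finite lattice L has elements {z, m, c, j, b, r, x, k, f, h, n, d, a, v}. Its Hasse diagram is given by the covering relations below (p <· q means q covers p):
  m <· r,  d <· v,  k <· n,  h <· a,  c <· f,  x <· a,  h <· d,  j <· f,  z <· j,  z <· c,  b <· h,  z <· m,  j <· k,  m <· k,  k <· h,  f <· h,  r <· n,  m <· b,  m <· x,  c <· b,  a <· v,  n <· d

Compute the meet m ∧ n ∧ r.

m

Common lower bounds of {m, n, r}: m, z.
The greatest among these is m.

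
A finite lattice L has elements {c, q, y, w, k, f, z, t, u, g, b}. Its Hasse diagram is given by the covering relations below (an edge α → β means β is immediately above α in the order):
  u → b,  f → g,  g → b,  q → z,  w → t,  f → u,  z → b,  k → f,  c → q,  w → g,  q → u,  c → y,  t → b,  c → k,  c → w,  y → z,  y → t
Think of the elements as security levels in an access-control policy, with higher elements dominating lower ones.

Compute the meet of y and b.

y

Common lower bounds of {y, b}: c, y.
The greatest among these is y.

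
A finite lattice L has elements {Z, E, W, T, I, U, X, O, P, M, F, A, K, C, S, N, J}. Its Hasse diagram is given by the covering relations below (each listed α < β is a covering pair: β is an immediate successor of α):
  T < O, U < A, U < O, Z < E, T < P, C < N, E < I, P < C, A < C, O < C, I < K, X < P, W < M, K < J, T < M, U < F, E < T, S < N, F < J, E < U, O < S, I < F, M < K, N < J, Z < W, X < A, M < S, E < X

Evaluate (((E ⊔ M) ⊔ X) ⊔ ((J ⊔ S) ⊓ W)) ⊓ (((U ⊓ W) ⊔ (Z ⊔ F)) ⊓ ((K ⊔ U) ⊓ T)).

E ∨ M = M
M ∨ X = N
J ∨ S = J
J ∧ W = W
N ∨ W = N
U ∧ W = Z
Z ∨ F = F
Z ∨ F = F
K ∨ U = J
J ∧ T = T
F ∧ T = E
N ∧ E = E

E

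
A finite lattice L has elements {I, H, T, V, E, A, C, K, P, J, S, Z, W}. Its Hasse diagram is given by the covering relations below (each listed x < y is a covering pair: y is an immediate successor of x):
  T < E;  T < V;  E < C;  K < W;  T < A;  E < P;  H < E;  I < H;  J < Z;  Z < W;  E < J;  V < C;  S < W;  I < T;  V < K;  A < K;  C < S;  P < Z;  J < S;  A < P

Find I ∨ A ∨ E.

Common upper bounds of {I, A, E}: P, W, Z.
The least among these is P.

P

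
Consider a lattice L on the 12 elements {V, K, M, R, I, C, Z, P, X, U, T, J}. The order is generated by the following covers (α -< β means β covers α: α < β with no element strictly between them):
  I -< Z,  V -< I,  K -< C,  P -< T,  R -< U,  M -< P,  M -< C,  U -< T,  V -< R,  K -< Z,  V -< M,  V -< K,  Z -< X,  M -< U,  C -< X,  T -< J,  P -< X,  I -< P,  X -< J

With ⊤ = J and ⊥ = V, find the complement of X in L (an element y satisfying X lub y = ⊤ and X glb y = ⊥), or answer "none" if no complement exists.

R

Need y with X ∨ y = J and X ∧ y = V.
Checking each element gives: R.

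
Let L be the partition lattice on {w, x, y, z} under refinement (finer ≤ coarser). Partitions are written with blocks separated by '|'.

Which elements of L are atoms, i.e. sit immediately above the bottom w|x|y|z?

wx|y|z, wy|x|z, wz|x|y, w|xy|z, w|xz|y, w|x|yz

The atoms are exactly the elements that cover w|x|y|z: wx|y|z, wy|x|z, wz|x|y, w|xy|z, w|xz|y, w|x|yz.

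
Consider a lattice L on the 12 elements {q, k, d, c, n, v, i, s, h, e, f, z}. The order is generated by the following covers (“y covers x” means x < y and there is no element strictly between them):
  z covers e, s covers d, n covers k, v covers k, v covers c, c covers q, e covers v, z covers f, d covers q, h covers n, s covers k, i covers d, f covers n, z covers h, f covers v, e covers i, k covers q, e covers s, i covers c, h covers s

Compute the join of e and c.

e

Common upper bounds of {e, c}: e, z.
The least among these is e.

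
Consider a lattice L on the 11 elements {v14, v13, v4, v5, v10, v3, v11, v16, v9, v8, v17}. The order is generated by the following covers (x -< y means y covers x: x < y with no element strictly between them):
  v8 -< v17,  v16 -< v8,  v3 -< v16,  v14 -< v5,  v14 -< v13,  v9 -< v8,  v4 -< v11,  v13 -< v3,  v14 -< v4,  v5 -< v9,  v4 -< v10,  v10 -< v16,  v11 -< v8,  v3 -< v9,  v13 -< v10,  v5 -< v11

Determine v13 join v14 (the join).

Common upper bounds of {v13, v14}: v10, v13, v16, v17, v3, v8, v9.
The least among these is v13.

v13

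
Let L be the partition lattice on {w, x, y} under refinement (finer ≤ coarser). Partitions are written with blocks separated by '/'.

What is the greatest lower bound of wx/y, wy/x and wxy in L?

w/x/y

The meet (common refinement) of wx/y, wy/x, wxy intersects blocks pairwise, giving w/x/y.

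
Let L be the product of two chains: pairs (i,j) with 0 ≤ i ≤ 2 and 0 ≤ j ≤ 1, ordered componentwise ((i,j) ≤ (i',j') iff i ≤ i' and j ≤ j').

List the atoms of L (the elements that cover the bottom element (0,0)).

The atoms are exactly the elements that cover (0,0): (0,1), (1,0).

(0,1), (1,0)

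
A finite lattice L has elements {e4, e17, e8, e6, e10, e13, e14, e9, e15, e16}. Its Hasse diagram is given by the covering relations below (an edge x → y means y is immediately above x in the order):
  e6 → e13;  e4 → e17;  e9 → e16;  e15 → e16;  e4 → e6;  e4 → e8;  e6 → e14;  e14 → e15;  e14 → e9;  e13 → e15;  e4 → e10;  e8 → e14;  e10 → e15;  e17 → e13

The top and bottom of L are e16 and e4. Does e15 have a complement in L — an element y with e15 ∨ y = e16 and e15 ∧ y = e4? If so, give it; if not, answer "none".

For every candidate y, either e15 ∨ y ≠ e16 or e15 ∧ y ≠ e4; no complement exists.

none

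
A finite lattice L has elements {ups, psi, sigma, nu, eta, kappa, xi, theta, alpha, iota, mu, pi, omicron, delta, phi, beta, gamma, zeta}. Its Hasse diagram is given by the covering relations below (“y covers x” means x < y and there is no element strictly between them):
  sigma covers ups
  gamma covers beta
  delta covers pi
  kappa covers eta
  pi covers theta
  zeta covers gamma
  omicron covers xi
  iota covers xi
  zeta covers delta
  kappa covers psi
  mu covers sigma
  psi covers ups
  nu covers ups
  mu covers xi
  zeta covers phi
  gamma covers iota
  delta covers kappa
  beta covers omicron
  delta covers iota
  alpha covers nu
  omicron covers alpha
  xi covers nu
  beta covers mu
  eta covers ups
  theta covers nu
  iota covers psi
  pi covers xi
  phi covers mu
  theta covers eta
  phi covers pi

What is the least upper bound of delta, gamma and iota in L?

zeta

Common upper bounds of {delta, gamma, iota}: zeta.
The least among these is zeta.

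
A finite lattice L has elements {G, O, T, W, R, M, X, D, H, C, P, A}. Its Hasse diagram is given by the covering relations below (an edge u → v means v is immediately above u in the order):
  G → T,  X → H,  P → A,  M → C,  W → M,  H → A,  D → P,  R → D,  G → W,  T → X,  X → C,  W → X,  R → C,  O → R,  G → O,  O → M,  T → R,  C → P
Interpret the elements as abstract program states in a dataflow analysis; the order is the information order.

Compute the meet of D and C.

Common lower bounds of {D, C}: G, O, R, T.
The greatest among these is R.

R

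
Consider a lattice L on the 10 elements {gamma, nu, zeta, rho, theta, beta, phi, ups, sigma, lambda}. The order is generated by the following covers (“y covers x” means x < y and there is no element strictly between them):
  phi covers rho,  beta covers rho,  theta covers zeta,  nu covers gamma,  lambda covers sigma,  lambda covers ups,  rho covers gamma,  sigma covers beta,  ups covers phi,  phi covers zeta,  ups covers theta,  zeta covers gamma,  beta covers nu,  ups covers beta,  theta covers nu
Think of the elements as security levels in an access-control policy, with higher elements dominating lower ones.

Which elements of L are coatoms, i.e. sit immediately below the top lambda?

sigma, ups

The coatoms are exactly the elements covered by lambda: sigma, ups.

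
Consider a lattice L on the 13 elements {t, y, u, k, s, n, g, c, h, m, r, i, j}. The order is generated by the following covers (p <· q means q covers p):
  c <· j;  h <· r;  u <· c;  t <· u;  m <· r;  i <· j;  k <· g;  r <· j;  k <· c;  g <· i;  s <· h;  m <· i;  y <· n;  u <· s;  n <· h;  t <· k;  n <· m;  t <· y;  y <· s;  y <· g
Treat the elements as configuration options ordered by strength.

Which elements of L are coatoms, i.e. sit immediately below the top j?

The coatoms are exactly the elements covered by j: c, i, r.

c, i, r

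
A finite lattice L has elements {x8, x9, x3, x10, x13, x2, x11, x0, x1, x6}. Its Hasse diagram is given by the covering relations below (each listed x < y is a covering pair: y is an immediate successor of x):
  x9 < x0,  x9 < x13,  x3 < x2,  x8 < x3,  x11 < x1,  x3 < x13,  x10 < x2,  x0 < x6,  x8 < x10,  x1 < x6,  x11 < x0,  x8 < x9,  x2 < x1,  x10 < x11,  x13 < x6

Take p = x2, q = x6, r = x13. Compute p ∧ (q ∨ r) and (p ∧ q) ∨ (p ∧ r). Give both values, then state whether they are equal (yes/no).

q ∨ r = x6, so p ∧ (q ∨ r) = x2 ∧ x6 = x2.
p ∧ q = x2 and p ∧ r = x3, so (p ∧ q) ∨ (p ∧ r) = x2 ∨ x3 = x2.
Equal: yes.

x2; x2; yes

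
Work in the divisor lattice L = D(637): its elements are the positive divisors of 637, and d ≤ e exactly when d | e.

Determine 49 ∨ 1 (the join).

49

In the divisibility order, the join is the least common multiple: lcm(49, 1) = 49.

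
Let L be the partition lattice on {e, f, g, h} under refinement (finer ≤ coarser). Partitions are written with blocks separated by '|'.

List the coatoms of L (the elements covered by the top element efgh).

The coatoms are exactly the elements covered by efgh: efg|h, efh|g, ef|gh, egh|f, eg|fh, eh|fg, e|fgh.

efg|h, efh|g, ef|gh, egh|f, eg|fh, eh|fg, e|fgh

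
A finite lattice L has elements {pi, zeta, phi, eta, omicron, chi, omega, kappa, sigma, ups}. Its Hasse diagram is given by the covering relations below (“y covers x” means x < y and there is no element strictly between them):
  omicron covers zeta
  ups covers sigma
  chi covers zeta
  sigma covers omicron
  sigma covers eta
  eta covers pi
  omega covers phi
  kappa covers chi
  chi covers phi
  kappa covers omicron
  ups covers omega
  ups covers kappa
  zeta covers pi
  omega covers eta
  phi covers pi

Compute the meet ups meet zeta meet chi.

Common lower bounds of {ups, zeta, chi}: pi, zeta.
The greatest among these is zeta.

zeta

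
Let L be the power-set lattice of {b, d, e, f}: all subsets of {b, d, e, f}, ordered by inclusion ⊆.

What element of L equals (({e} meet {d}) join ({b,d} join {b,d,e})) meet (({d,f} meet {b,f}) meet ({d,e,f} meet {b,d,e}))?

∅

{e} ∧ {d} = ∅
{b,d} ∨ {b,d,e} = {b,d,e}
∅ ∨ {b,d,e} = {b,d,e}
{d,f} ∧ {b,f} = {f}
{d,e,f} ∧ {b,d,e} = {d,e}
{f} ∧ {d,e} = ∅
{b,d,e} ∧ ∅ = ∅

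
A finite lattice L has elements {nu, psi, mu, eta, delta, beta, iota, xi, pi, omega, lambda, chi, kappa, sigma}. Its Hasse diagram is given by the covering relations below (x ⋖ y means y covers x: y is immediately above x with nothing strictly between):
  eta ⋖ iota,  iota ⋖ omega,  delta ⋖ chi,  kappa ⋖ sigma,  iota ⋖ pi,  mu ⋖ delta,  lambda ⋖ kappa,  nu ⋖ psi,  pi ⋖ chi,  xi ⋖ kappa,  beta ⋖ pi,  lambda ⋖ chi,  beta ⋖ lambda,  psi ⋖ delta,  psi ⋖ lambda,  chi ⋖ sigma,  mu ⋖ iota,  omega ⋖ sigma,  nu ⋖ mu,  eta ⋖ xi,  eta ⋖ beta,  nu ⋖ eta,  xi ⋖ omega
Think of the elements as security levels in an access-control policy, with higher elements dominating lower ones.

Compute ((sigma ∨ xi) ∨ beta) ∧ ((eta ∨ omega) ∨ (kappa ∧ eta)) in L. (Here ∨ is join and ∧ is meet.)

omega

sigma ∨ xi = sigma
sigma ∨ beta = sigma
eta ∨ omega = omega
kappa ∧ eta = eta
omega ∨ eta = omega
sigma ∧ omega = omega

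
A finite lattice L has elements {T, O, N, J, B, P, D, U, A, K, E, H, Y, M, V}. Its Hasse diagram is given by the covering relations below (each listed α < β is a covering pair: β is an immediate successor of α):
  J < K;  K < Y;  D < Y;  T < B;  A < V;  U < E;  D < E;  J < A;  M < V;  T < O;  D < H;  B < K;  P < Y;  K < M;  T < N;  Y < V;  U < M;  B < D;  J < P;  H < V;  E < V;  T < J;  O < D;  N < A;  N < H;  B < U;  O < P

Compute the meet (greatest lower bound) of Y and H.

D

Common lower bounds of {Y, H}: B, D, O, T.
The greatest among these is D.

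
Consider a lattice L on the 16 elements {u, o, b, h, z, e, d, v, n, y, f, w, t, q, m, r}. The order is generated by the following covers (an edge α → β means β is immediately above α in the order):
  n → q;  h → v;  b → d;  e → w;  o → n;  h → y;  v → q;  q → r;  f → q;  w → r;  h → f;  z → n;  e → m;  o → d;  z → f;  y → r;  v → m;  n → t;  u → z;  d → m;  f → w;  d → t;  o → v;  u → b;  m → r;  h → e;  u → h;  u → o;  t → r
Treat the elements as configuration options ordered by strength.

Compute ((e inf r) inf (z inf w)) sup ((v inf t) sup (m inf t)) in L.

d

e ∧ r = e
z ∧ w = z
e ∧ z = u
v ∧ t = o
m ∧ t = d
o ∨ d = d
u ∨ d = d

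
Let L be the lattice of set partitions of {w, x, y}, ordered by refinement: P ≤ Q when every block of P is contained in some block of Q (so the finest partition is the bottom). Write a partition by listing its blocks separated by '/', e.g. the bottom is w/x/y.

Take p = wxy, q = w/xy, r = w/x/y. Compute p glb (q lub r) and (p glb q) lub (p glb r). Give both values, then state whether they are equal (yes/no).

q lub r = w/xy, so p glb (q lub r) = wxy glb w/xy = w/xy.
p glb q = w/xy and p glb r = w/x/y, so (p glb q) lub (p glb r) = w/xy lub w/x/y = w/xy.
Equal: yes.

w/xy; w/xy; yes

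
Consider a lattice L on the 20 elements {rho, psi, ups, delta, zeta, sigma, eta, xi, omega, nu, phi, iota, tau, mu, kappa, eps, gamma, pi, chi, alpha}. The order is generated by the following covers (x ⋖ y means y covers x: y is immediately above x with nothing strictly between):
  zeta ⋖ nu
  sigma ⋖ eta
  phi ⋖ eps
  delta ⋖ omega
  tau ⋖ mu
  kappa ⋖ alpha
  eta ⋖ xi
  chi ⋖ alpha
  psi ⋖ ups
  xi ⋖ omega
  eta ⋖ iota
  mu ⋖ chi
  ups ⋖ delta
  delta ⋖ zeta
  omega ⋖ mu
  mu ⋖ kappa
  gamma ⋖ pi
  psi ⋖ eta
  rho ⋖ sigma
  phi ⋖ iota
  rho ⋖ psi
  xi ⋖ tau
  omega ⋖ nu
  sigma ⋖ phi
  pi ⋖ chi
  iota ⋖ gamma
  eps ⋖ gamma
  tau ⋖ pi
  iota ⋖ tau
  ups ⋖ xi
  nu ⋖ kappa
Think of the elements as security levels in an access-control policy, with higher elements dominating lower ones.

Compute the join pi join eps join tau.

Common upper bounds of {pi, eps, tau}: alpha, chi, pi.
The least among these is pi.

pi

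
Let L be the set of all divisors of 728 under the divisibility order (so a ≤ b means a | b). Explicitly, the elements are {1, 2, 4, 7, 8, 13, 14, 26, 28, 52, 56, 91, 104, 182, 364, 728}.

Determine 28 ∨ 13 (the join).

364

In the divisibility order, the join is the least common multiple: lcm(28, 13) = 364.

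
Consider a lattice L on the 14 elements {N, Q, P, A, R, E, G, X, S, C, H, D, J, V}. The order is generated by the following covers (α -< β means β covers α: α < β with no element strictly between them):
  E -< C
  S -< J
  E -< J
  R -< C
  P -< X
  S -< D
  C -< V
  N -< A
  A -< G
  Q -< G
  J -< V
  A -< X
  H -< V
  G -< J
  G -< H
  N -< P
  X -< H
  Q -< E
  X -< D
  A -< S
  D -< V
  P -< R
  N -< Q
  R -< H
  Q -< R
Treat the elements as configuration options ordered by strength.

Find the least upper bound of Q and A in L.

G

Common upper bounds of {Q, A}: G, H, J, V.
The least among these is G.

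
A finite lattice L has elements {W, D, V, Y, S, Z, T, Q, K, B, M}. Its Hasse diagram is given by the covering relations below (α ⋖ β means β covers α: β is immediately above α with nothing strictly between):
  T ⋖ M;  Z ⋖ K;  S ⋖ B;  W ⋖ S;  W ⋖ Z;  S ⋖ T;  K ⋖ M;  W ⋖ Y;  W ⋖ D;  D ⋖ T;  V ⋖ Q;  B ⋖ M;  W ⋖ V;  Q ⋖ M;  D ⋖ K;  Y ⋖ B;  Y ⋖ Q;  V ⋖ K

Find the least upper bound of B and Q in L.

Common upper bounds of {B, Q}: M.
The least among these is M.

M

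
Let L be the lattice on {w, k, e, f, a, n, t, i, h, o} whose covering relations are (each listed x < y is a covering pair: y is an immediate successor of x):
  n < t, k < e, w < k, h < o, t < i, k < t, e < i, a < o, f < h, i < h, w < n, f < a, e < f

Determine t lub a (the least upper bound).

Common upper bounds of {t, a}: o.
The least among these is o.

o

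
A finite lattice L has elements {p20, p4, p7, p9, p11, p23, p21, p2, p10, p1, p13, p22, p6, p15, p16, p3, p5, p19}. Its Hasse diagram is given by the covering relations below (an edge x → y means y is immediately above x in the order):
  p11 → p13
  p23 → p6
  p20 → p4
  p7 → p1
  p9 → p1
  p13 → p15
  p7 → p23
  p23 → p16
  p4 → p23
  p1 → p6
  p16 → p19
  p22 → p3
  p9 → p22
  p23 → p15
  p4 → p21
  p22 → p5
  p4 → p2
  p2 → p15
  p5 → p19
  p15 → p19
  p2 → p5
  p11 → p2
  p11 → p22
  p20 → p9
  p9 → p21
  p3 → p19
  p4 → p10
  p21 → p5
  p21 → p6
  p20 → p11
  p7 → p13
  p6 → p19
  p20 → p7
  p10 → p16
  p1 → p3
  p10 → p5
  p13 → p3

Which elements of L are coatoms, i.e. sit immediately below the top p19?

The coatoms are exactly the elements covered by p19: p15, p16, p3, p5, p6.

p15, p16, p3, p5, p6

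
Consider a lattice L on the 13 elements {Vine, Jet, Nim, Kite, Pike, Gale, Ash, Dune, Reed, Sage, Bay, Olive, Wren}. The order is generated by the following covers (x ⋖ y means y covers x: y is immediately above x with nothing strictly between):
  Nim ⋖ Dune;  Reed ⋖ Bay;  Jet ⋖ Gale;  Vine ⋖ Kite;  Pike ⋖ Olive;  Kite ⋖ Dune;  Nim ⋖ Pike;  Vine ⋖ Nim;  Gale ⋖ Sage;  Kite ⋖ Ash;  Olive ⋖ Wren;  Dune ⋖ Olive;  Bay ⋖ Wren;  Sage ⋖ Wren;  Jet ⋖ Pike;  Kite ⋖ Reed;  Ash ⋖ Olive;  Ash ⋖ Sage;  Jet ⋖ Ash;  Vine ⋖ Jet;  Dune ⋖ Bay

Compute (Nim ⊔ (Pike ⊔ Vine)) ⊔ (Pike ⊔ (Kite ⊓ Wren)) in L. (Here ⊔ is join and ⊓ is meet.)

Olive

Pike ∨ Vine = Pike
Nim ∨ Pike = Pike
Kite ∧ Wren = Kite
Pike ∨ Kite = Olive
Pike ∨ Olive = Olive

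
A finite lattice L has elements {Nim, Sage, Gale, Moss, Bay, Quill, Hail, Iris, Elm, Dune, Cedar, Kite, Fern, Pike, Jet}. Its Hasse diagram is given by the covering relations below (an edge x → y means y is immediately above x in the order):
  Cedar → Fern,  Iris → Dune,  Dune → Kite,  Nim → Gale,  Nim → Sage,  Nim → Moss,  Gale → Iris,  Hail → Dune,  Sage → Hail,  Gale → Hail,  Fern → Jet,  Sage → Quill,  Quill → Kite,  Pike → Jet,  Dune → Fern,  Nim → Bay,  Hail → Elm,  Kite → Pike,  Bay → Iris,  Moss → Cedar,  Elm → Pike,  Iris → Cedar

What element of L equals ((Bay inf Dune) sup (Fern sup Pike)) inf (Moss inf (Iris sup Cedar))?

Moss

Bay ∧ Dune = Bay
Fern ∨ Pike = Jet
Bay ∨ Jet = Jet
Iris ∨ Cedar = Cedar
Moss ∧ Cedar = Moss
Jet ∧ Moss = Moss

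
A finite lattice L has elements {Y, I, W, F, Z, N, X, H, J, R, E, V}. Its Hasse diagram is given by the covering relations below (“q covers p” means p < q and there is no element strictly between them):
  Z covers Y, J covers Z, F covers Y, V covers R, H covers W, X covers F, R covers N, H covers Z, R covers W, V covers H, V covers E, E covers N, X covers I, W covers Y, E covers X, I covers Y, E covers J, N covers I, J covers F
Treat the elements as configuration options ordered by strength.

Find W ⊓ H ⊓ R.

W

Common lower bounds of {W, H, R}: W, Y.
The greatest among these is W.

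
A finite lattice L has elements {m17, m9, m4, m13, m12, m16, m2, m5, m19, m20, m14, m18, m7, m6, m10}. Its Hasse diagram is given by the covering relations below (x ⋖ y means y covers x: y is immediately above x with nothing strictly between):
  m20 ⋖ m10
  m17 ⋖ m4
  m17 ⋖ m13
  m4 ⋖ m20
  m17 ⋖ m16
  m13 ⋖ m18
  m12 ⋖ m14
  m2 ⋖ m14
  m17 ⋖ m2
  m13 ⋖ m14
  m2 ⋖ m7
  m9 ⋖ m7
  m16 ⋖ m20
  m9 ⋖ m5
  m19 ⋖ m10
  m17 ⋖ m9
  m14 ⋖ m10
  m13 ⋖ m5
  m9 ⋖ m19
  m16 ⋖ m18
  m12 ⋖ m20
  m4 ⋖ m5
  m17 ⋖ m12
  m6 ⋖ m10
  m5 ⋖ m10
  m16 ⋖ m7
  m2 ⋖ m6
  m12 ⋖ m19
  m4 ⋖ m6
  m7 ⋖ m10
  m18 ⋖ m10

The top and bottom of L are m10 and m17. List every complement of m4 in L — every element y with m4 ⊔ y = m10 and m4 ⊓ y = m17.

Need y with m4 ∨ y = m10 and m4 ∧ y = m17.
Checking each element gives: m14, m18, m19, m7.

m14, m18, m19, m7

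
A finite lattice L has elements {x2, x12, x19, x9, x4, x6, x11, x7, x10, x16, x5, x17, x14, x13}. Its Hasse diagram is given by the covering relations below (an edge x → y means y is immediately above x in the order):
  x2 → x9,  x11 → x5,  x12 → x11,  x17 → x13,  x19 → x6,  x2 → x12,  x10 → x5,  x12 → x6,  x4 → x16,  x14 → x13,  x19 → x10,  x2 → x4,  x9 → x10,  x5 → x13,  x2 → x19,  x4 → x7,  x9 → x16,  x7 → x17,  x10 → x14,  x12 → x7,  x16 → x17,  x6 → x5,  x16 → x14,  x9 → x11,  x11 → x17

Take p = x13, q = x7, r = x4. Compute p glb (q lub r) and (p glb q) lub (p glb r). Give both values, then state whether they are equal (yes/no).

q lub r = x7, so p glb (q lub r) = x13 glb x7 = x7.
p glb q = x7 and p glb r = x4, so (p glb q) lub (p glb r) = x7 lub x4 = x7.
Equal: yes.

x7; x7; yes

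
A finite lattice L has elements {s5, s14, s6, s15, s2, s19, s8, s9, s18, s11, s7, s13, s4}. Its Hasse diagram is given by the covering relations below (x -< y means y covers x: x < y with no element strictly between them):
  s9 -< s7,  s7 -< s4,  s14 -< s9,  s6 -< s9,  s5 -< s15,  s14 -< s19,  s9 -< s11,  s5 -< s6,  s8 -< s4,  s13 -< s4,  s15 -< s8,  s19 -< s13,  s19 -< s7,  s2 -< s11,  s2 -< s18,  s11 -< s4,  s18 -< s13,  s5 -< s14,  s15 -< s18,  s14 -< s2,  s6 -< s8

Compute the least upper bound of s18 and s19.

Common upper bounds of {s18, s19}: s13, s4.
The least among these is s13.

s13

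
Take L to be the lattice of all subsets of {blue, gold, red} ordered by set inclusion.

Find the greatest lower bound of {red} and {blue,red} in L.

{red}

Under ⊆, meet is intersection: {red} ∩ {blue,red} = {red}.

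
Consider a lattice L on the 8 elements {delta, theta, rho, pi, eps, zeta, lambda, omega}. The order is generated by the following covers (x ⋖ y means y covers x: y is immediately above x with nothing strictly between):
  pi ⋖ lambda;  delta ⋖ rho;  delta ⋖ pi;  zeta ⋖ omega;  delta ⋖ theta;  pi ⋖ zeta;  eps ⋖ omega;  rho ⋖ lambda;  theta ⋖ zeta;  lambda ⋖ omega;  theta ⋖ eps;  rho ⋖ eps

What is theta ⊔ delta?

theta

Common upper bounds of {theta, delta}: eps, omega, theta, zeta.
The least among these is theta.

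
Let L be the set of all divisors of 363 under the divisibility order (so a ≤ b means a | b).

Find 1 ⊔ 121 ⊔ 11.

In the divisibility order, the join is the least common multiple: lcm(1, 121, 11) = 121.

121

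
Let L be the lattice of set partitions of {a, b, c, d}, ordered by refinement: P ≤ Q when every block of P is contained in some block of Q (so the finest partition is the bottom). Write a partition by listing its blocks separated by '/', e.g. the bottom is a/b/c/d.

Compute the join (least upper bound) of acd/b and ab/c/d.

The join of acd/b and ab/c/d merges any blocks that overlap across the partitions, giving abcd.

abcd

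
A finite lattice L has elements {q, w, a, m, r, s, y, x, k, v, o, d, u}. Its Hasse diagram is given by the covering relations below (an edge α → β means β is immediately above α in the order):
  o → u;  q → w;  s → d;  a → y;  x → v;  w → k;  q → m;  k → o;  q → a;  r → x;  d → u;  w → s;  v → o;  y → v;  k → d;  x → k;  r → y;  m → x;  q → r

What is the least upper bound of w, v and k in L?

Common upper bounds of {w, v, k}: o, u.
The least among these is o.

o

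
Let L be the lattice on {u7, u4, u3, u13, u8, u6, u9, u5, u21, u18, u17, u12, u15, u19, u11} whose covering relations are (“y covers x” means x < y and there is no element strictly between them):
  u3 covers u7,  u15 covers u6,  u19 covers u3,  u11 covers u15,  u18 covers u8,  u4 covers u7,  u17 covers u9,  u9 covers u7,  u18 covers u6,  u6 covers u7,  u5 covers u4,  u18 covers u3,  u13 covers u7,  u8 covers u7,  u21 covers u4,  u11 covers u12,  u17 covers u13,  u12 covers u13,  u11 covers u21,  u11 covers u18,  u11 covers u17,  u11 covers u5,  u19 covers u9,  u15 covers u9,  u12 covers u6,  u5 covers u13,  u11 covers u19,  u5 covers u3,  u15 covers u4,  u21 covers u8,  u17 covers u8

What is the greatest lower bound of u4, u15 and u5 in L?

u4

Common lower bounds of {u4, u15, u5}: u4, u7.
The greatest among these is u4.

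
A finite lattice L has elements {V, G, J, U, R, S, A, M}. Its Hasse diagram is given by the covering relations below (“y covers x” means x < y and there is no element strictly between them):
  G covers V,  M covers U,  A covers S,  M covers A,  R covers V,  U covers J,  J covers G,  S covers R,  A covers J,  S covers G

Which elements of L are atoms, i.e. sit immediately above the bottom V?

G, R

The atoms are exactly the elements that cover V: G, R.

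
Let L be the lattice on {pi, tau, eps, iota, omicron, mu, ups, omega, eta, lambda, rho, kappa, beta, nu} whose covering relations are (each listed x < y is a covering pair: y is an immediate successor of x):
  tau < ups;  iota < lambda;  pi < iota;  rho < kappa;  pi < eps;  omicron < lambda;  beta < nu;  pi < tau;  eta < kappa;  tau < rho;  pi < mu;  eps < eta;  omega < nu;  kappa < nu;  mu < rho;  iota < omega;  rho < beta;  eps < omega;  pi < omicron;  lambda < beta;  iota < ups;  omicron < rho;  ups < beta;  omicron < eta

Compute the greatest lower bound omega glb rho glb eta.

Common lower bounds of {omega, rho, eta}: pi.
The greatest among these is pi.

pi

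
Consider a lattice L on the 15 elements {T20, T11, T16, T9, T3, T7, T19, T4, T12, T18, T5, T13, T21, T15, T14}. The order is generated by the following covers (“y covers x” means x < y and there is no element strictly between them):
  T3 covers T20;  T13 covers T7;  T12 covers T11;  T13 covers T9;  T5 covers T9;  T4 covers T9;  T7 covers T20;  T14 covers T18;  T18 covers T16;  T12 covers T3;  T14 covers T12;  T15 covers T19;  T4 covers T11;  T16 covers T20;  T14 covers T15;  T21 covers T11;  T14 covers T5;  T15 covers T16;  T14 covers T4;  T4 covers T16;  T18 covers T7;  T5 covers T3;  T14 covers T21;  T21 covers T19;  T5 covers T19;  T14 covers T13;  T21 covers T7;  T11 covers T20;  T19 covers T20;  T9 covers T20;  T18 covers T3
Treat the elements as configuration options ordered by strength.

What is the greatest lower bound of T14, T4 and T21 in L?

T11

Common lower bounds of {T14, T4, T21}: T11, T20.
The greatest among these is T11.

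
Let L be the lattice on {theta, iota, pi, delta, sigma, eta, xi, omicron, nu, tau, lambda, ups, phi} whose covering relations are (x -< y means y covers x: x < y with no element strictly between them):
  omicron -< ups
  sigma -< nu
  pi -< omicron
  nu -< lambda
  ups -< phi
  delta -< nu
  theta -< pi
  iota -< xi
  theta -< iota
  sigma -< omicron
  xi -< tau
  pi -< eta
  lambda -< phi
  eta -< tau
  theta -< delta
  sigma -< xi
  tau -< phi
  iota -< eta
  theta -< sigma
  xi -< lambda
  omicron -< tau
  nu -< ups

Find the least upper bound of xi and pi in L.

tau

Common upper bounds of {xi, pi}: phi, tau.
The least among these is tau.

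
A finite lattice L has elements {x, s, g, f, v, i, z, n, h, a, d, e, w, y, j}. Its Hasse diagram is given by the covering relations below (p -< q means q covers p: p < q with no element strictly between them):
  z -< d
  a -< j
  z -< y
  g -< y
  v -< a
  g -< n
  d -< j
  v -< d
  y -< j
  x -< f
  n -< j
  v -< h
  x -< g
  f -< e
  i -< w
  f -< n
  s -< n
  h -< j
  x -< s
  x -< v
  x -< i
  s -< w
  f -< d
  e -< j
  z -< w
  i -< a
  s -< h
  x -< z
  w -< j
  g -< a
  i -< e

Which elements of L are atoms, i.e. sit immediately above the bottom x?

The atoms are exactly the elements that cover x: f, g, i, s, v, z.

f, g, i, s, v, z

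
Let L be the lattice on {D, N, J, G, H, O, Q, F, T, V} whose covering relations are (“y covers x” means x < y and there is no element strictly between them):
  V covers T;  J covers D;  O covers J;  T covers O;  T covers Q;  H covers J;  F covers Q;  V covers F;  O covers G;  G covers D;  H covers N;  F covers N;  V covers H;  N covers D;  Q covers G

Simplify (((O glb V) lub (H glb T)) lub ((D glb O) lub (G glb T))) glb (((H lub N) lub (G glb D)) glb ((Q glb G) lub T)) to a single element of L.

O ∧ V = O
H ∧ T = J
O ∨ J = O
D ∧ O = D
G ∧ T = G
D ∨ G = G
O ∨ G = O
H ∨ N = H
G ∧ D = D
H ∨ D = H
Q ∧ G = G
G ∨ T = T
H ∧ T = J
O ∧ J = J

J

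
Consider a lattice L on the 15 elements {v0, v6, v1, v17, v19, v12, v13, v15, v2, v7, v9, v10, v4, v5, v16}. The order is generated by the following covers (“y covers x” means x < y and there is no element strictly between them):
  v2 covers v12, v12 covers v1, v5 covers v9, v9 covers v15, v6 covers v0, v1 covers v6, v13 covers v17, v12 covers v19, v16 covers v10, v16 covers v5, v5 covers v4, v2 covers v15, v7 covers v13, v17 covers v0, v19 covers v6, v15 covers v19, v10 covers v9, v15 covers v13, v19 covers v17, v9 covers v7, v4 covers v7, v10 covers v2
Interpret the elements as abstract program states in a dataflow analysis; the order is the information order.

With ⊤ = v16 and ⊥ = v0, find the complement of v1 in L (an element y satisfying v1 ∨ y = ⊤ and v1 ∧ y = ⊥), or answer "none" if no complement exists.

v4

Need y with v1 ∨ y = v16 and v1 ∧ y = v0.
Checking each element gives: v4.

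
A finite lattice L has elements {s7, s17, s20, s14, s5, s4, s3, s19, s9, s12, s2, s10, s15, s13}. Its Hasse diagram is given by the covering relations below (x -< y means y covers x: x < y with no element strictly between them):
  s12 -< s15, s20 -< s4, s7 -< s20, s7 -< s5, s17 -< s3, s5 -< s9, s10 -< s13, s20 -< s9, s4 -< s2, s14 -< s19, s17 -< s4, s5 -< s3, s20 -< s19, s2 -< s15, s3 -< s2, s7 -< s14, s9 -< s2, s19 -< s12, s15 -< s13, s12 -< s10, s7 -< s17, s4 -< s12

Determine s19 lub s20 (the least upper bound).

s19

Common upper bounds of {s19, s20}: s10, s12, s13, s15, s19.
The least among these is s19.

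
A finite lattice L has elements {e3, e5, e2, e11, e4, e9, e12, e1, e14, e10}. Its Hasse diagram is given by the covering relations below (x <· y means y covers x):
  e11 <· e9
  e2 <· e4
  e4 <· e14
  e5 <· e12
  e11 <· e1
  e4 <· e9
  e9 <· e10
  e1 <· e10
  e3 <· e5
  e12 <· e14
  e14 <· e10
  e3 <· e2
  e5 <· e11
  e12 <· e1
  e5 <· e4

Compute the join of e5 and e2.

e4

Common upper bounds of {e5, e2}: e10, e14, e4, e9.
The least among these is e4.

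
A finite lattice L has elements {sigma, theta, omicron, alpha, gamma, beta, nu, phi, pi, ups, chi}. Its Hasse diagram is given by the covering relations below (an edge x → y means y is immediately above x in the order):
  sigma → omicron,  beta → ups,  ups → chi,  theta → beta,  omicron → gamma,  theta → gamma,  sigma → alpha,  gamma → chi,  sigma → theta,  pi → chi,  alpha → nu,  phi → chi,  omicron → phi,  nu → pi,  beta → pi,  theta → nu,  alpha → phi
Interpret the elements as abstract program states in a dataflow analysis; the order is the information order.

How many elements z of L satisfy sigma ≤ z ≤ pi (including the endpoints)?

6

The interval [sigma, pi] = {alpha, beta, nu, pi, sigma, theta}, which has 6 elements.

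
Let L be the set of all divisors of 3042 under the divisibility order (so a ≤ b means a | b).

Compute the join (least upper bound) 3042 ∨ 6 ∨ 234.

3042

Common upper bounds of {3042, 6, 234}: 3042.
The least among these is 3042.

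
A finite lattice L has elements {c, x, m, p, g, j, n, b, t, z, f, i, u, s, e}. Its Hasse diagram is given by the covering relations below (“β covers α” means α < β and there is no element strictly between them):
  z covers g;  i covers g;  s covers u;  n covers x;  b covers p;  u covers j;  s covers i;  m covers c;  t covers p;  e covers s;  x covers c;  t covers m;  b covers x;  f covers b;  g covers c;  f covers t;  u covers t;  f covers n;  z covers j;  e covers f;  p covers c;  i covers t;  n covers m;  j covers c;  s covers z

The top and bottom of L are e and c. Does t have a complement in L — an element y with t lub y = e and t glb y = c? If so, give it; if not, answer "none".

For every candidate y, either t ∨ y ≠ e or t ∧ y ≠ c; no complement exists.

none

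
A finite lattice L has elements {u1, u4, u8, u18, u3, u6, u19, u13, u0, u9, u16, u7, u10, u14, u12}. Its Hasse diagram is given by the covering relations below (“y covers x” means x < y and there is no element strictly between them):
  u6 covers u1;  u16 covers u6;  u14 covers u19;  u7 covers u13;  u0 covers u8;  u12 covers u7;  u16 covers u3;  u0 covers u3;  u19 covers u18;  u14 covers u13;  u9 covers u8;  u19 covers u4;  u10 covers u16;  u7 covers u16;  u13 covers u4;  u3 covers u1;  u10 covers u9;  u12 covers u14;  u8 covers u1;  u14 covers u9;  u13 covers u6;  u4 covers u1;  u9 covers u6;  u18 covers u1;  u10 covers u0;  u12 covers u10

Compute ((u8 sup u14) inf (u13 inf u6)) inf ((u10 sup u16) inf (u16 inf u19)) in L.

u8 ∨ u14 = u14
u13 ∧ u6 = u6
u14 ∧ u6 = u6
u10 ∨ u16 = u10
u16 ∧ u19 = u1
u10 ∧ u1 = u1
u6 ∧ u1 = u1

u1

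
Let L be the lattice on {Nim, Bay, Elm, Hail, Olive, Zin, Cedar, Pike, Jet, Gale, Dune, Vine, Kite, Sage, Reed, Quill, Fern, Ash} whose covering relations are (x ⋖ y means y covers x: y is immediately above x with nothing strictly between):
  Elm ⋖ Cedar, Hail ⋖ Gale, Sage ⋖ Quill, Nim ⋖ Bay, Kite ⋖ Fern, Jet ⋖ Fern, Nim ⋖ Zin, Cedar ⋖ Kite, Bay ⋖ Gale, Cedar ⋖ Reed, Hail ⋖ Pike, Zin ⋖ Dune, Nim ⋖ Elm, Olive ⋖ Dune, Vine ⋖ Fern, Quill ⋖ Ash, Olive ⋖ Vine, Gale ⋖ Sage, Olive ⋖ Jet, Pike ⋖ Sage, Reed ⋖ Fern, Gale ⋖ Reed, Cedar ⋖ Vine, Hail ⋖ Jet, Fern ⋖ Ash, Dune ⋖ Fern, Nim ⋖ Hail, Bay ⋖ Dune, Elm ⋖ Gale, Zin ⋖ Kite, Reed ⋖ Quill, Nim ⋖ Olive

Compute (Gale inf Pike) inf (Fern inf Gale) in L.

Gale ∧ Pike = Hail
Fern ∧ Gale = Gale
Hail ∧ Gale = Hail

Hail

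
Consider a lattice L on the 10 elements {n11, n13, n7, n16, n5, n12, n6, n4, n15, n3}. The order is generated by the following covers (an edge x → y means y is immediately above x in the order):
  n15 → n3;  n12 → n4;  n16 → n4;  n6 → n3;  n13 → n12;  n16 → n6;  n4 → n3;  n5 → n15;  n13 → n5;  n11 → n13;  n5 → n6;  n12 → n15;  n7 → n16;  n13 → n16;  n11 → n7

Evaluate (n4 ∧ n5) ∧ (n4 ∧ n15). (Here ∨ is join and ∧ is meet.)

n13

n4 ∧ n5 = n13
n4 ∧ n15 = n12
n13 ∧ n12 = n13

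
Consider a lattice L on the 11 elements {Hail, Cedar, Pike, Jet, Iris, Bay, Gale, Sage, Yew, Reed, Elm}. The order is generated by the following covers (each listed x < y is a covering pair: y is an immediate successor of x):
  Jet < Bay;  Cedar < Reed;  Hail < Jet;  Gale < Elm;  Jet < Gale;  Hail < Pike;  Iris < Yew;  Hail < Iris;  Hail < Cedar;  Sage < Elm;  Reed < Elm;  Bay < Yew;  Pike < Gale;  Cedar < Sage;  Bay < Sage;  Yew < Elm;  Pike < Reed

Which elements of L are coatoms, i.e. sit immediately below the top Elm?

Gale, Reed, Sage, Yew

The coatoms are exactly the elements covered by Elm: Gale, Reed, Sage, Yew.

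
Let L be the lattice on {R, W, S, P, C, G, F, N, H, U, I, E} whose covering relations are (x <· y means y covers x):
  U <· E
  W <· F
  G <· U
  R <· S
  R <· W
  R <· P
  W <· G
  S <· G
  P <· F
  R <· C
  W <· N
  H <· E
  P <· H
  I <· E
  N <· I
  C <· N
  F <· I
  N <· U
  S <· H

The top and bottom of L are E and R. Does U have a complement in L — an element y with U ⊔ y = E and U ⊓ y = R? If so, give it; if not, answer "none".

P

Need y with U ∨ y = E and U ∧ y = R.
Checking each element gives: P.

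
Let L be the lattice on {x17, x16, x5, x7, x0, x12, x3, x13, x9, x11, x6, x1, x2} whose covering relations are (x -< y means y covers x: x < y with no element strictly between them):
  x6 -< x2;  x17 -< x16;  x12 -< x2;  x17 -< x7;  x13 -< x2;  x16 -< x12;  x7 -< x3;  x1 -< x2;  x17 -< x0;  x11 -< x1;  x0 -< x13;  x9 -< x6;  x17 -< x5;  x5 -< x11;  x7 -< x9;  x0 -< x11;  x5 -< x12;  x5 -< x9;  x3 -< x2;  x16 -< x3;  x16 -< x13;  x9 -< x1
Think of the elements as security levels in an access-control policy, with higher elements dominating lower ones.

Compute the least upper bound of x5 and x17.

x5

Common upper bounds of {x5, x17}: x1, x11, x12, x2, x5, x6, x9.
The least among these is x5.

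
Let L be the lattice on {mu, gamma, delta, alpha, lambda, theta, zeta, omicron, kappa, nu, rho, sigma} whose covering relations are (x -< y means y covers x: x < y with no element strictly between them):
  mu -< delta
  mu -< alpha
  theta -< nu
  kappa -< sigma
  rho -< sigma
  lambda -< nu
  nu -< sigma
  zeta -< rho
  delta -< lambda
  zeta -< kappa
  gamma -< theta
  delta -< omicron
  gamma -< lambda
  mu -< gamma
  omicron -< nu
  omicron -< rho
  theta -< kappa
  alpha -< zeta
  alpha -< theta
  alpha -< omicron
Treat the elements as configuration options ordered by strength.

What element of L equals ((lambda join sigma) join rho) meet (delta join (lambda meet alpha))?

delta

lambda ∨ sigma = sigma
sigma ∨ rho = sigma
lambda ∧ alpha = mu
delta ∨ mu = delta
sigma ∧ delta = delta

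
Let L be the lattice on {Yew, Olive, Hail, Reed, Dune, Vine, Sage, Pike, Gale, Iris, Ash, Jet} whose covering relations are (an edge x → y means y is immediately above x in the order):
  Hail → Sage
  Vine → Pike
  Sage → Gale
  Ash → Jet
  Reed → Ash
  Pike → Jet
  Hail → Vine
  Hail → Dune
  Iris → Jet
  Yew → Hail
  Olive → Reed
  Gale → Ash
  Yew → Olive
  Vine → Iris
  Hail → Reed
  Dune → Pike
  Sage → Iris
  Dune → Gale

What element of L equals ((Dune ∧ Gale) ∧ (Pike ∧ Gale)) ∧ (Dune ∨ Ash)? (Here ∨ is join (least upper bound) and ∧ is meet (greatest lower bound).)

Dune ∧ Gale = Dune
Pike ∧ Gale = Dune
Dune ∧ Dune = Dune
Dune ∨ Ash = Ash
Dune ∧ Ash = Dune

Dune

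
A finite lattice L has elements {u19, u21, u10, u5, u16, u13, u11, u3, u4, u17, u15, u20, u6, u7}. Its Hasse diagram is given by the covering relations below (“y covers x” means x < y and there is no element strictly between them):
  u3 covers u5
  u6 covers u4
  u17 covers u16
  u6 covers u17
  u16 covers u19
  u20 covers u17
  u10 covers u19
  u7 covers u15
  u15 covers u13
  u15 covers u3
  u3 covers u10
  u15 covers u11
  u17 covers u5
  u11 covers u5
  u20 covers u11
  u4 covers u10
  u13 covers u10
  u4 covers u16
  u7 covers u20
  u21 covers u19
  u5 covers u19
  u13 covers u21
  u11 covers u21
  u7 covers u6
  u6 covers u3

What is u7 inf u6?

Common lower bounds of {u7, u6}: u10, u16, u17, u19, u3, u4, u5, u6.
The greatest among these is u6.

u6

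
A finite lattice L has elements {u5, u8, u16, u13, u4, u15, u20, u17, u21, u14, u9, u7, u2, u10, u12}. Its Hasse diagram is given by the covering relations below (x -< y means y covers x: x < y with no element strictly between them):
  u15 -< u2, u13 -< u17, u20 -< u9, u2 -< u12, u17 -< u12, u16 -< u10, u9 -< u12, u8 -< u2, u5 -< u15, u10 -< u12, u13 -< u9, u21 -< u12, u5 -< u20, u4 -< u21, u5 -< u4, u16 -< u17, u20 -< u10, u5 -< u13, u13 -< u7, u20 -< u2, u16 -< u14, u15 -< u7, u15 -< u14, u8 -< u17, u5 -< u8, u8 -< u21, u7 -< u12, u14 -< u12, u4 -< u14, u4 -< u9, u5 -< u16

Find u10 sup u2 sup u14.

u12

Common upper bounds of {u10, u2, u14}: u12.
The least among these is u12.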